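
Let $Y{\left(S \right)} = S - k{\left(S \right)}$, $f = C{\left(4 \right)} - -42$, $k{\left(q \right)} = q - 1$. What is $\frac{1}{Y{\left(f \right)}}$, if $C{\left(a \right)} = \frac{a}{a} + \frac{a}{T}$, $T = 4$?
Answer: $1$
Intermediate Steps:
$k{\left(q \right)} = -1 + q$
$C{\left(a \right)} = 1 + \frac{a}{4}$ ($C{\left(a \right)} = \frac{a}{a} + \frac{a}{4} = 1 + a \frac{1}{4} = 1 + \frac{a}{4}$)
$f = 44$ ($f = \left(1 + \frac{1}{4} \cdot 4\right) - -42 = \left(1 + 1\right) + 42 = 2 + 42 = 44$)
$Y{\left(S \right)} = 1$ ($Y{\left(S \right)} = S - \left(-1 + S\right) = 1$)
$\frac{1}{Y{\left(f \right)}} = 1^{-1} = 1$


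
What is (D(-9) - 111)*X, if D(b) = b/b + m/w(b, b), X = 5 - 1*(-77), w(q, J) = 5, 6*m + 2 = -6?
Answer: -135628/15 ≈ -9041.9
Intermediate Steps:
m = -4/3 (m = -1/3 + (1/6)*(-6) = -1/3 - 1 = -4/3 ≈ -1.3333)
X = 82 (X = 5 + 77 = 82)
D(b) = 11/15 (D(b) = b/b - 4/3/5 = 1 - 4/3*1/5 = 1 - 4/15 = 11/15)
(D(-9) - 111)*X = (11/15 - 111)*82 = -1654/15*82 = -135628/15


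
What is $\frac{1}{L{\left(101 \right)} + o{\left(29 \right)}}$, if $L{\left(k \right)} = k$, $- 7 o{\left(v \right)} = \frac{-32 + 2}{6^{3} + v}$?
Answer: $\frac{343}{34649} \approx 0.0098993$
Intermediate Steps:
$o{\left(v \right)} = \frac{30}{7 \left(216 + v\right)}$ ($o{\left(v \right)} = - \frac{\left(-32 + 2\right) \frac{1}{6^{3} + v}}{7} = - \frac{\left(-30\right) \frac{1}{216 + v}}{7} = \frac{30}{7 \left(216 + v\right)}$)
$\frac{1}{L{\left(101 \right)} + o{\left(29 \right)}} = \frac{1}{101 + \frac{30}{7 \left(216 + 29\right)}} = \frac{1}{101 + \frac{30}{7 \cdot 245}} = \frac{1}{101 + \frac{30}{7} \cdot \frac{1}{245}} = \frac{1}{101 + \frac{6}{343}} = \frac{1}{\frac{34649}{343}} = \frac{343}{34649}$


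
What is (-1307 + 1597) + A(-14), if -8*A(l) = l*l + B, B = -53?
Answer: 2177/8 ≈ 272.13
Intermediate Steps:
A(l) = 53/8 - l**2/8 (A(l) = -(l*l - 53)/8 = -(l**2 - 53)/8 = -(-53 + l**2)/8 = 53/8 - l**2/8)
(-1307 + 1597) + A(-14) = (-1307 + 1597) + (53/8 - 1/8*(-14)**2) = 290 + (53/8 - 1/8*196) = 290 + (53/8 - 49/2) = 290 - 143/8 = 2177/8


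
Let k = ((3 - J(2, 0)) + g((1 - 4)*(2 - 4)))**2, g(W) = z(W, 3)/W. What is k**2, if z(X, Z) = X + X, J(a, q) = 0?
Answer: 625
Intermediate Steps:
z(X, Z) = 2*X
g(W) = 2 (g(W) = (2*W)/W = 2)
k = 25 (k = ((3 - 1*0) + 2)**2 = ((3 + 0) + 2)**2 = (3 + 2)**2 = 5**2 = 25)
k**2 = 25**2 = 625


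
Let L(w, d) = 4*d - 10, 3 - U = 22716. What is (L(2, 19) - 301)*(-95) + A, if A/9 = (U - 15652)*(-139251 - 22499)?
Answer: 55849871075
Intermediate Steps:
U = -22713 (U = 3 - 1*22716 = 3 - 22716 = -22713)
L(w, d) = -10 + 4*d
A = 55849848750 (A = 9*((-22713 - 15652)*(-139251 - 22499)) = 9*(-38365*(-161750)) = 9*6205538750 = 55849848750)
(L(2, 19) - 301)*(-95) + A = ((-10 + 4*19) - 301)*(-95) + 55849848750 = ((-10 + 76) - 301)*(-95) + 55849848750 = (66 - 301)*(-95) + 55849848750 = -235*(-95) + 55849848750 = 22325 + 55849848750 = 55849871075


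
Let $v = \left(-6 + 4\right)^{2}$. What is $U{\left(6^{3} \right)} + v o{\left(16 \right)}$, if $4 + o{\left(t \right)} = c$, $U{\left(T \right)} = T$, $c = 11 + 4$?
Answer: $260$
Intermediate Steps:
$c = 15$
$v = 4$ ($v = \left(-2\right)^{2} = 4$)
$o{\left(t \right)} = 11$ ($o{\left(t \right)} = -4 + 15 = 11$)
$U{\left(6^{3} \right)} + v o{\left(16 \right)} = 6^{3} + 4 \cdot 11 = 216 + 44 = 260$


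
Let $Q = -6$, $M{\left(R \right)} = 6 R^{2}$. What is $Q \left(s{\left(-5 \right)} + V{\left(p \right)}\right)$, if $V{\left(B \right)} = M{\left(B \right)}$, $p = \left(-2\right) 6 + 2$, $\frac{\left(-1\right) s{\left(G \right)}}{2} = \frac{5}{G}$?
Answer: $-3612$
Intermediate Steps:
$s{\left(G \right)} = - \frac{10}{G}$ ($s{\left(G \right)} = - 2 \frac{5}{G} = - \frac{10}{G}$)
$p = -10$ ($p = -12 + 2 = -10$)
$V{\left(B \right)} = 6 B^{2}$
$Q \left(s{\left(-5 \right)} + V{\left(p \right)}\right) = - 6 \left(- \frac{10}{-5} + 6 \left(-10\right)^{2}\right) = - 6 \left(\left(-10\right) \left(- \frac{1}{5}\right) + 6 \cdot 100\right) = - 6 \left(2 + 600\right) = \left(-6\right) 602 = -3612$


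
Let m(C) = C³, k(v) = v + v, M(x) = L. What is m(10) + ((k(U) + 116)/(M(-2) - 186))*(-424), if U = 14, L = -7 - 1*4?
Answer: 258056/197 ≈ 1309.9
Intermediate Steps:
L = -11 (L = -7 - 4 = -11)
M(x) = -11
k(v) = 2*v
m(10) + ((k(U) + 116)/(M(-2) - 186))*(-424) = 10³ + ((2*14 + 116)/(-11 - 186))*(-424) = 1000 + ((28 + 116)/(-197))*(-424) = 1000 + (144*(-1/197))*(-424) = 1000 - 144/197*(-424) = 1000 + 61056/197 = 258056/197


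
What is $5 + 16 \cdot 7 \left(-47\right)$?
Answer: $-5259$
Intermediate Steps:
$5 + 16 \cdot 7 \left(-47\right) = 5 + 112 \left(-47\right) = 5 - 5264 = -5259$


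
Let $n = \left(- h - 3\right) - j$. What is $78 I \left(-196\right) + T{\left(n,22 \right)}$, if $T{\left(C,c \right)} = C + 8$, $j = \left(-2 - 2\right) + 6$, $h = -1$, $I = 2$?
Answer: $-30572$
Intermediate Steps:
$j = 2$ ($j = -4 + 6 = 2$)
$n = -4$ ($n = \left(\left(-1\right) \left(-1\right) - 3\right) - 2 = \left(1 - 3\right) - 2 = -2 - 2 = -4$)
$T{\left(C,c \right)} = 8 + C$
$78 I \left(-196\right) + T{\left(n,22 \right)} = 78 \cdot 2 \left(-196\right) + \left(8 - 4\right) = 156 \left(-196\right) + 4 = -30576 + 4 = -30572$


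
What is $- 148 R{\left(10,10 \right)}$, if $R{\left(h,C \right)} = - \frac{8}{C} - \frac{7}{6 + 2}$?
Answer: $\frac{2479}{10} \approx 247.9$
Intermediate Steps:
$R{\left(h,C \right)} = - \frac{7}{8} - \frac{8}{C}$ ($R{\left(h,C \right)} = - \frac{8}{C} - \frac{7}{8} = - \frac{7}{8} - \frac{8}{C}$)
$- 148 R{\left(10,10 \right)} = - 148 \left(- \frac{7}{8} - \frac{8}{10}\right) = - 148 \left(- \frac{7}{8} - \frac{4}{5}\right) = \left(-148\right) \left(- \frac{67}{40}\right) = \frac{2479}{10}$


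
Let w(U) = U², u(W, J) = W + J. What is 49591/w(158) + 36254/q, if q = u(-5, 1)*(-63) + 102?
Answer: 461300035/4418628 ≈ 104.40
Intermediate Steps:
u(W, J) = J + W
q = 354 (q = (1 - 5)*(-63) + 102 = -4*(-63) + 102 = 252 + 102 = 354)
49591/w(158) + 36254/q = 49591/(158²) + 36254/354 = 49591/24964 + 36254*(1/354) = 49591*(1/24964) + 18127/177 = 49591/24964 + 18127/177 = 461300035/4418628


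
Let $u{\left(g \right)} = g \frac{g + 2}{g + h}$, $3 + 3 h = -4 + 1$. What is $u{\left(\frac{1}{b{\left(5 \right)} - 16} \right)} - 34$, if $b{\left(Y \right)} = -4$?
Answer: $- \frac{27841}{820} \approx -33.952$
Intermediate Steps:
$h = -2$ ($h = -1 + \frac{-4 + 1}{3} = -1 + \frac{1}{3} \left(-3\right) = -1 - 1 = -2$)
$u{\left(g \right)} = \frac{g \left(2 + g\right)}{-2 + g}$ ($u{\left(g \right)} = g \frac{g + 2}{g - 2} = g \frac{2 + g}{-2 + g} = \frac{g \left(2 + g\right)}{-2 + g}$)
$u{\left(\frac{1}{b{\left(5 \right)} - 16} \right)} - 34 = \frac{2 + \frac{1}{-4 - 16}}{\left(-4 - 16\right) \left(-2 + \frac{1}{-4 - 16}\right)} - 34 = \frac{2 + \frac{1}{-20}}{\left(-20\right) \left(-2 + \frac{1}{-20}\right)} - 34 = - \frac{2 - \frac{1}{20}}{20 \left(-2 - \frac{1}{20}\right)} - 34 = \left(- \frac{1}{20}\right) \frac{1}{- \frac{41}{20}} \cdot \frac{39}{20} - 34 = \left(- \frac{1}{20}\right) \left(- \frac{20}{41}\right) \frac{39}{20} - 34 = \frac{39}{820} - 34 = - \frac{27841}{820}$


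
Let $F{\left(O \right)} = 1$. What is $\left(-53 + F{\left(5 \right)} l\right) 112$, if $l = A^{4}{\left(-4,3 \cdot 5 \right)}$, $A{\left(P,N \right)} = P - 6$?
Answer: $1114064$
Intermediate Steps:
$A{\left(P,N \right)} = -6 + P$ ($A{\left(P,N \right)} = P - 6 = -6 + P$)
$l = 10000$ ($l = \left(-6 - 4\right)^{4} = \left(-10\right)^{4} = 10000$)
$\left(-53 + F{\left(5 \right)} l\right) 112 = \left(-53 + 1 \cdot 10000\right) 112 = \left(-53 + 10000\right) 112 = 9947 \cdot 112 = 1114064$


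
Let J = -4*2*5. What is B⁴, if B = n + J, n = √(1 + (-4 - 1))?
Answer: 2521616 - 510720*I ≈ 2.5216e+6 - 5.1072e+5*I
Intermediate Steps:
J = -40 (J = -8*5 = -40)
n = 2*I (n = √(1 - 5) = √(-4) = 2*I ≈ 2.0*I)
B = -40 + 2*I (B = 2*I - 40 = -40 + 2*I ≈ -40.0 + 2.0*I)
B⁴ = (-40 + 2*I)⁴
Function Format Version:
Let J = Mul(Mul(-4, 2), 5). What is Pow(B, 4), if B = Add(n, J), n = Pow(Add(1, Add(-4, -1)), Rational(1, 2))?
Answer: Add(2521616, Mul(-510720, I)) ≈ Add(2.5216e+6, Mul(-5.1072e+5, I))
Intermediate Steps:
J = -40 (J = Mul(-8, 5) = -40)
n = Mul(2, I) (n = Pow(Add(1, -5), Rational(1, 2)) = Pow(-4, Rational(1, 2)) = Mul(2, I) ≈ Mul(2.0000, I))
B = Add(-40, Mul(2, I)) (B = Add(Mul(2, I), -40) = Add(-40, Mul(2, I)) ≈ Add(-40.000, Mul(2.0000, I)))
Pow(B, 4) = Pow(Add(-40, Mul(2, I)), 4)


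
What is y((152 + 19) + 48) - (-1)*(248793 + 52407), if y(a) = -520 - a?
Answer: 300461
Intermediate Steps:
y((152 + 19) + 48) - (-1)*(248793 + 52407) = (-520 - ((152 + 19) + 48)) - (-1)*(248793 + 52407) = (-520 - (171 + 48)) - (-1)*301200 = (-520 - 1*219) - 1*(-301200) = (-520 - 219) + 301200 = -739 + 301200 = 300461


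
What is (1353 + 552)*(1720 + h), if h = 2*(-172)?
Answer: 2621280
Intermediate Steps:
h = -344
(1353 + 552)*(1720 + h) = (1353 + 552)*(1720 - 344) = 1905*1376 = 2621280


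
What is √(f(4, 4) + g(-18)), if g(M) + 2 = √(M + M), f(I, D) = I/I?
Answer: √(-1 + 6*I) ≈ 1.5942 + 1.8819*I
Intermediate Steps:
f(I, D) = 1
g(M) = -2 + √2*√M (g(M) = -2 + √(M + M) = -2 + √(2*M) = -2 + √2*√M)
√(f(4, 4) + g(-18)) = √(1 + (-2 + √2*√(-18))) = √(1 + (-2 + √2*(3*I*√2))) = √(1 + (-2 + 6*I)) = √(-1 + 6*I)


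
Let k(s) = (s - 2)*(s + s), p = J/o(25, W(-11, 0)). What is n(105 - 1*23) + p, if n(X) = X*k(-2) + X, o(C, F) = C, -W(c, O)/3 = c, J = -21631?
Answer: 13219/25 ≈ 528.76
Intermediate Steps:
W(c, O) = -3*c
p = -21631/25 ≈ -865.24
k(s) = 2*s*(-2 + s) (k(s) = (-2 + s)*(2*s) = 2*s*(-2 + s))
n(X) = 17*X (n(X) = X*(2*(-2)*(-2 - 2)) + X = X*(2*(-2)*(-4)) + X = X*16 + X = 16*X + X = 17*X)
n(105 - 1*23) + p = 17*(105 - 1*23) - 21631/25 = 17*(105 - 23) - 21631/25 = 17*82 - 21631/25 = 1394 - 21631/25 = 13219/25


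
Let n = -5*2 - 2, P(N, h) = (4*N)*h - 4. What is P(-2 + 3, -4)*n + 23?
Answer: 263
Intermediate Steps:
P(N, h) = -4 + 4*N*h (P(N, h) = 4*N*h - 4 = -4 + 4*N*h)
n = -12 (n = -10 - 2 = -12)
P(-2 + 3, -4)*n + 23 = (-4 + 4*(-2 + 3)*(-4))*(-12) + 23 = (-4 + 4*1*(-4))*(-12) + 23 = (-4 - 16)*(-12) + 23 = -20*(-12) + 23 = 240 + 23 = 263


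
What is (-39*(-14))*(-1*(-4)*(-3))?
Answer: -6552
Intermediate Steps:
(-39*(-14))*(-1*(-4)*(-3)) = 546*(4*(-3)) = 546*(-12) = -6552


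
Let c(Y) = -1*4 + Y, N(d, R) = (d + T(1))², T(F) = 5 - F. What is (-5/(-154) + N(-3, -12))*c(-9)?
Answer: -2067/154 ≈ -13.422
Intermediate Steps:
N(d, R) = (4 + d)² (N(d, R) = (d + (5 - 1*1))² = (d + (5 - 1))² = (d + 4)² = (4 + d)²)
c(Y) = -4 + Y
(-5/(-154) + N(-3, -12))*c(-9) = (-5/(-154) + (4 - 3)²)*(-4 - 9) = (-5*(-1/154) + 1²)*(-13) = (5/154 + 1)*(-13) = (159/154)*(-13) = -2067/154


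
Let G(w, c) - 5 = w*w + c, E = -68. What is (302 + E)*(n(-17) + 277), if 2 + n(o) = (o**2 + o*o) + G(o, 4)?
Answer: 269334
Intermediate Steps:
G(w, c) = 5 + c + w**2 (G(w, c) = 5 + (w*w + c) = 5 + (w**2 + c) = 5 + (c + w**2) = 5 + c + w**2)
n(o) = 7 + 3*o**2 (n(o) = -2 + ((o**2 + o*o) + (5 + 4 + o**2)) = -2 + ((o**2 + o**2) + (9 + o**2)) = -2 + (2*o**2 + (9 + o**2)) = -2 + (9 + 3*o**2) = 7 + 3*o**2)
(302 + E)*(n(-17) + 277) = (302 - 68)*((7 + 3*(-17)**2) + 277) = 234*((7 + 3*289) + 277) = 234*((7 + 867) + 277) = 234*(874 + 277) = 234*1151 = 269334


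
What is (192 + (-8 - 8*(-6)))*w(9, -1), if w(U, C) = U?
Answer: 2088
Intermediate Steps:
(192 + (-8 - 8*(-6)))*w(9, -1) = (192 + (-8 - 8*(-6)))*9 = (192 + (-8 + 48))*9 = (192 + 40)*9 = 232*9 = 2088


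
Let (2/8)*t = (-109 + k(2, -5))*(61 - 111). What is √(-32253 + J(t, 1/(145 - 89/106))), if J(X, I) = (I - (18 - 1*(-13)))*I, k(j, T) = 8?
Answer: I*√7531414721263/15281 ≈ 179.59*I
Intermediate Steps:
t = 20200 (t = 4*((-109 + 8)*(61 - 111)) = 4*(-101*(-50)) = 4*5050 = 20200)
J(X, I) = I*(-31 + I) (J(X, I) = (I - (18 + 13))*I = (I - 1*31)*I = (I - 31)*I = (-31 + I)*I = I*(-31 + I))
√(-32253 + J(t, 1/(145 - 89/106))) = √(-32253 + (-31 + 1/(145 - 89/106))/(145 - 89/106)) = √(-32253 + (-31 + 1/(15281/106))/(15281/106)) = √(-32253 + 106*(-31 + 106/15281)/15281) = √(-32253 + (106/15281)*(-473605/15281)) = √(-32253 - 50202130/233508961) = √(-7531414721263/233508961) = I*√7531414721263/15281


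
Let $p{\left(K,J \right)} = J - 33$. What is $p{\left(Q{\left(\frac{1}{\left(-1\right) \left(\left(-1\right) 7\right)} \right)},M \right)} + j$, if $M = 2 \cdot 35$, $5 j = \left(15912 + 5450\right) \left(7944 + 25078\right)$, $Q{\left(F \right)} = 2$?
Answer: $\frac{705416149}{5} \approx 1.4108 \cdot 10^{8}$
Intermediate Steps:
$j = \frac{705415964}{5}$ ($j = \frac{\left(15912 + 5450\right) \left(7944 + 25078\right)}{5} = \frac{21362 \cdot 33022}{5} = \frac{1}{5} \cdot 705415964 = \frac{705415964}{5} \approx 1.4108 \cdot 10^{8}$)
$M = 70$
$p{\left(K,J \right)} = -33 + J$
$p{\left(Q{\left(\frac{1}{\left(-1\right) \left(\left(-1\right) 7\right)} \right)},M \right)} + j = \left(-33 + 70\right) + \frac{705415964}{5} = 37 + \frac{705415964}{5} = \frac{705416149}{5}$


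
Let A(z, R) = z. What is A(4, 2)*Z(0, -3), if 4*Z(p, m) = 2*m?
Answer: -6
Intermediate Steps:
Z(p, m) = m/2 (Z(p, m) = (2*m)/4 = m/2)
A(4, 2)*Z(0, -3) = 4*((½)*(-3)) = 4*(-3/2) = -6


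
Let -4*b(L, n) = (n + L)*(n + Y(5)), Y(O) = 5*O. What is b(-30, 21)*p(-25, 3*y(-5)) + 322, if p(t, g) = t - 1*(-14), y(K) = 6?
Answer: -1633/2 ≈ -816.50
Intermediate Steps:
p(t, g) = 14 + t (p(t, g) = t + 14 = 14 + t)
b(L, n) = -(25 + n)*(L + n)/4 (b(L, n) = -(n + L)*(n + 5*5)/4 = -(L + n)*(n + 25)/4 = -(L + n)*(25 + n)/4 = -(25 + n)*(L + n)/4)
b(-30, 21)*p(-25, 3*y(-5)) + 322 = (-25/4*(-30) - 25/4*21 - ¼*21² - ¼*(-30)*21)*(14 - 25) + 322 = (375/2 - 525/4 - ¼*441 + 315/2)*(-11) + 322 = (375/2 - 525/4 - 441/4 + 315/2)*(-11) + 322 = (207/2)*(-11) + 322 = -2277/2 + 322 = -1633/2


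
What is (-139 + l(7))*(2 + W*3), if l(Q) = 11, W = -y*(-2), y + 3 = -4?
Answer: 5120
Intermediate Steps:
y = -7 (y = -3 - 4 = -7)
W = -14 (W = -1*(-7)*(-2) = 7*(-2) = -14)
(-139 + l(7))*(2 + W*3) = (-139 + 11)*(2 - 14*3) = -128*(2 - 42) = -128*(-40) = 5120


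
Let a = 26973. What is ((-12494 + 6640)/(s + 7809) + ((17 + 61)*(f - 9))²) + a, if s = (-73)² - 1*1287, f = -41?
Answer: 180573361169/11851 ≈ 1.5237e+7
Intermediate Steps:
s = 4042 (s = 5329 - 1287 = 4042)
((-12494 + 6640)/(s + 7809) + ((17 + 61)*(f - 9))²) + a = ((-12494 + 6640)/(4042 + 7809) + ((17 + 61)*(-41 - 9))²) + 26973 = (-5854/11851 + (78*(-50))²) + 26973 = (-5854*1/11851 + (-3900)²) + 26973 = (-5854/11851 + 15210000) + 26973 = 180253704146/11851 + 26973 = 180573361169/11851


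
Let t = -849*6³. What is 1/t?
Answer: -1/183384 ≈ -5.4530e-6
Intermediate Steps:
t = -183384 (t = -849*216 = -183384)
1/t = 1/(-183384) = -1/183384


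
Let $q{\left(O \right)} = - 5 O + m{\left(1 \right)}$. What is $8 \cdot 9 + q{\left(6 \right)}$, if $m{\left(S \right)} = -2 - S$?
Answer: $39$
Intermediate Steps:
$q{\left(O \right)} = -3 - 5 O$ ($q{\left(O \right)} = - 5 O - 3 = -3 - 5 O$)
$8 \cdot 9 + q{\left(6 \right)} = 8 \cdot 9 - 33 = 72 - 33 = 39$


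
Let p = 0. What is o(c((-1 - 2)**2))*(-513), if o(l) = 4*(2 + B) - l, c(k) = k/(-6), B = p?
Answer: -9747/2 ≈ -4873.5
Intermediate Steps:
B = 0
c(k) = -k/6 (c(k) = k*(-1/6) = -k/6)
o(l) = 8 - l (o(l) = 4*(2 + 0) - l = 4*2 - l = 8 - l)
o(c((-1 - 2)**2))*(-513) = (8 - (-1)*(-1 - 2)**2/6)*(-513) = (8 - (-1)*(-3)**2/6)*(-513) = (8 - (-1)*9/6)*(-513) = (8 - 1*(-3/2))*(-513) = (8 + 3/2)*(-513) = (19/2)*(-513) = -9747/2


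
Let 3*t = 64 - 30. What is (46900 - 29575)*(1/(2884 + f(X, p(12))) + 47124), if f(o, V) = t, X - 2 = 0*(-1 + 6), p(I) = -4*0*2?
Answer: 7091452835775/8686 ≈ 8.1642e+8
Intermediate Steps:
t = 34/3 (t = (64 - 30)/3 = (⅓)*34 = 34/3 ≈ 11.333)
p(I) = 0 (p(I) = 0*2 = 0)
X = 2 (X = 2 + 0*(-1 + 6) = 2 + 0*5 = 2 + 0 = 2)
f(o, V) = 34/3
(46900 - 29575)*(1/(2884 + f(X, p(12))) + 47124) = (46900 - 29575)*(1/(2884 + 34/3) + 47124) = 17325*(1/(8686/3) + 47124) = 17325*(3/8686 + 47124) = 17325*(409319067/8686) = 7091452835775/8686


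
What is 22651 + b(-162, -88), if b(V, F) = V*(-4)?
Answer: 23299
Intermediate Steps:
b(V, F) = -4*V
22651 + b(-162, -88) = 22651 - 4*(-162) = 22651 + 648 = 23299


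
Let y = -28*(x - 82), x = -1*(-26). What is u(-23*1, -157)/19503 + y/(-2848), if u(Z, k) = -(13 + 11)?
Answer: -319261/578589 ≈ -0.55179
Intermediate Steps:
x = 26
y = 1568 (y = -28*(26 - 82) = -28*(-56) = 1568)
u(Z, k) = -24 (u(Z, k) = -1*24 = -24)
u(-23*1, -157)/19503 + y/(-2848) = -24/19503 + 1568/(-2848) = -24*1/19503 + 1568*(-1/2848) = -8/6501 - 49/89 = -319261/578589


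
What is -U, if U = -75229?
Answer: 75229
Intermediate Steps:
-U = -1*(-75229) = 75229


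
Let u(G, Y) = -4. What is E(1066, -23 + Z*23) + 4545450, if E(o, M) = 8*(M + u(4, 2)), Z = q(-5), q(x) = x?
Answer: 4544314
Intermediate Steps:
Z = -5
E(o, M) = -32 + 8*M (E(o, M) = 8*(M - 4) = 8*(-4 + M) = -32 + 8*M)
E(1066, -23 + Z*23) + 4545450 = (-32 + 8*(-23 - 5*23)) + 4545450 = (-32 + 8*(-23 - 115)) + 4545450 = (-32 + 8*(-138)) + 4545450 = (-32 - 1104) + 4545450 = -1136 + 4545450 = 4544314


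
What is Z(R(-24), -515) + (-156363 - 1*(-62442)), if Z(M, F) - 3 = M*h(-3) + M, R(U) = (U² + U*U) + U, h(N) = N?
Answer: -96174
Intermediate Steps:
R(U) = U + 2*U² (R(U) = (U² + U²) + U = 2*U² + U = U + 2*U²)
Z(M, F) = 3 - 2*M (Z(M, F) = 3 + (M*(-3) + M) = 3 + (-3*M + M) = 3 - 2*M)
Z(R(-24), -515) + (-156363 - 1*(-62442)) = (3 - (-48)*(1 + 2*(-24))) + (-156363 - 1*(-62442)) = (3 - (-48)*(1 - 48)) + (-156363 + 62442) = (3 - (-48)*(-47)) - 93921 = (3 - 2*1128) - 93921 = (3 - 2256) - 93921 = -2253 - 93921 = -96174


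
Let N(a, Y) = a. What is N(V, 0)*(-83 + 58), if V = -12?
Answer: 300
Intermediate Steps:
N(V, 0)*(-83 + 58) = -12*(-83 + 58) = -12*(-25) = 300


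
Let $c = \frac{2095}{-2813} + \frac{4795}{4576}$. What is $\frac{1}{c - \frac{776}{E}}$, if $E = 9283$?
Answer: $\frac{119493449504}{26229796557} \approx 4.5556$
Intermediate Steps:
$c = \frac{3901615}{12872288}$ ($c = 2095 \left(- \frac{1}{2813}\right) + 4795 \cdot \frac{1}{4576} = - \frac{2095}{2813} + \frac{4795}{4576} = \frac{3901615}{12872288} \approx 0.3031$)
$\frac{1}{c - \frac{776}{E}} = \frac{1}{\frac{3901615}{12872288} - \frac{776}{9283}} = \frac{1}{\frac{26229796557}{119493449504}} = \frac{119493449504}{26229796557}$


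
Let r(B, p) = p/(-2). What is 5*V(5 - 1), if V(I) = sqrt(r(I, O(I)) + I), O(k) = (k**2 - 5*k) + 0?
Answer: 5*sqrt(6) ≈ 12.247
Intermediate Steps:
O(k) = k**2 - 5*k
r(B, p) = -p/2 (r(B, p) = p*(-1/2) = -p/2)
V(I) = sqrt(I - I*(-5 + I)/2) (V(I) = sqrt(-I*(-5 + I)/2 + I) = sqrt(I - I*(-5 + I)/2))
5*V(5 - 1) = 5*(sqrt(2)*sqrt((5 - 1)*(7 - (5 - 1)))/2) = 5*(sqrt(2)*sqrt(4*(7 - 1*4))/2) = 5*(sqrt(2)*sqrt(4*(7 - 4))/2) = 5*(sqrt(2)*sqrt(4*3)/2) = 5*(sqrt(2)*sqrt(12)/2) = 5*(sqrt(2)*(2*sqrt(3))/2) = 5*sqrt(6)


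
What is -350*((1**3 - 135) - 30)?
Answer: 57400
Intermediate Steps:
-350*((1**3 - 135) - 30) = -350*((1 - 135) - 30) = -350*(-134 - 30) = -350*(-164) = 57400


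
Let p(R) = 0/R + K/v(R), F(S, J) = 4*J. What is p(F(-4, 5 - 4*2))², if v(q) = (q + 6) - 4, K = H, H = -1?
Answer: 1/100 ≈ 0.010000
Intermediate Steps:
K = -1
v(q) = 2 + q (v(q) = (6 + q) - 4 = 2 + q)
p(R) = -1/(2 + R) (p(R) = 0/R - 1/(2 + R) = 0 - 1/(2 + R) = -1/(2 + R))
p(F(-4, 5 - 4*2))² = (-1/(2 + 4*(5 - 4*2)))² = (-1/(2 + 4*(5 - 8)))² = (-1/(2 + 4*(-3)))² = (-1/(2 - 12))² = (-1/(-10))² = (-1*(-⅒))² = (⅒)² = 1/100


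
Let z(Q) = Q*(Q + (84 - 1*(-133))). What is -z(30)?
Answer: -7410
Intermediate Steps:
z(Q) = Q*(217 + Q) (z(Q) = Q*(Q + (84 + 133)) = Q*(Q + 217) = Q*(217 + Q))
-z(30) = -30*(217 + 30) = -30*247 = -1*7410 = -7410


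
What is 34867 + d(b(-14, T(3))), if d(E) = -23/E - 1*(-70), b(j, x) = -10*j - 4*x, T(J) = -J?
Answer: 5310401/152 ≈ 34937.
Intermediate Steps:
d(E) = 70 - 23/E (d(E) = -23/E + 70 = 70 - 23/E)
34867 + d(b(-14, T(3))) = 34867 + (70 - 23/(-10*(-14) - (-4)*3)) = 34867 + (70 - 23/(140 - 4*(-3))) = 34867 + (70 - 23/(140 + 12)) = 34867 + (70 - 23/152) = 34867 + 10617/152 = 5310401/152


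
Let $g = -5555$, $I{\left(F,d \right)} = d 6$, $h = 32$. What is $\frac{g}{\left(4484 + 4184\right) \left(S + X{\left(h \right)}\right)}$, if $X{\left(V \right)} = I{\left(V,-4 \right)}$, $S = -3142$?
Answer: $\frac{505}{2494808} \approx 0.00020242$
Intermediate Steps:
$I{\left(F,d \right)} = 6 d$
$X{\left(V \right)} = -24$ ($X{\left(V \right)} = 6 \left(-4\right) = -24$)
$\frac{g}{\left(4484 + 4184\right) \left(S + X{\left(h \right)}\right)} = - \frac{5555}{\left(4484 + 4184\right) \left(-3142 - 24\right)} = - \frac{5555}{8668 \left(-3166\right)} = - \frac{5555}{-27442888} = \left(-5555\right) \left(- \frac{1}{27442888}\right) = \frac{505}{2494808}$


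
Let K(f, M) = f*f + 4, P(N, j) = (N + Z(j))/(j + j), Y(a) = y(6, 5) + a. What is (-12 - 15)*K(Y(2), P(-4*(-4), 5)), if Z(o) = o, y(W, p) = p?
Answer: -1431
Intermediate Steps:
Y(a) = 5 + a
P(N, j) = (N + j)/(2*j) (P(N, j) = (N + j)/(j + j) = (N + j)/((2*j)) = (N + j)*(1/(2*j)) = (N + j)/(2*j))
K(f, M) = 4 + f**2 (K(f, M) = f**2 + 4 = 4 + f**2)
(-12 - 15)*K(Y(2), P(-4*(-4), 5)) = (-12 - 15)*(4 + (5 + 2)**2) = -27*(4 + 7**2) = -27*(4 + 49) = -27*53 = -1431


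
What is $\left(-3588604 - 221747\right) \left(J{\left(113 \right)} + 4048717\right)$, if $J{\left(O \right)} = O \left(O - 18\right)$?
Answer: $-15467936987652$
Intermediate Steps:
$J{\left(O \right)} = O \left(-18 + O\right)$
$\left(-3588604 - 221747\right) \left(J{\left(113 \right)} + 4048717\right) = \left(-3588604 - 221747\right) \left(113 \left(-18 + 113\right) + 4048717\right) = - 3810351 \left(113 \cdot 95 + 4048717\right) = - 3810351 \left(10735 + 4048717\right) = \left(-3810351\right) 4059452 = -15467936987652$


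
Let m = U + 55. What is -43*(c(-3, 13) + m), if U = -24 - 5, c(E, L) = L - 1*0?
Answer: -1677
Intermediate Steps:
c(E, L) = L (c(E, L) = L + 0 = L)
U = -29
m = 26 (m = -29 + 55 = 26)
-43*(c(-3, 13) + m) = -43*(13 + 26) = -43*39 = -1677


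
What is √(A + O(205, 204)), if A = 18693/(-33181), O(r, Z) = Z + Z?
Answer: 13*√2654314095/33181 ≈ 20.185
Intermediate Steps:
O(r, Z) = 2*Z
A = -18693/33181 (A = 18693*(-1/33181) = -18693/33181 ≈ -0.56336)
√(A + O(205, 204)) = √(-18693/33181 + 2*204) = √(-18693/33181 + 408) = √(13519155/33181) = 13*√2654314095/33181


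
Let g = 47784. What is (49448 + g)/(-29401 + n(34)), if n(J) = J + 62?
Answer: -97232/29305 ≈ -3.3179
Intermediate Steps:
n(J) = 62 + J
(49448 + g)/(-29401 + n(34)) = (49448 + 47784)/(-29401 + (62 + 34)) = 97232/(-29401 + 96) = 97232/(-29305) = 97232*(-1/29305) = -97232/29305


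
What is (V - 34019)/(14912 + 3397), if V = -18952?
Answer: -17657/6103 ≈ -2.8932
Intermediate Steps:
(V - 34019)/(14912 + 3397) = (-18952 - 34019)/(14912 + 3397) = -52971/18309 = -52971*1/18309 = -17657/6103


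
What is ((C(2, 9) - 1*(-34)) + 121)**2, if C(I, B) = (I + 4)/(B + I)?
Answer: 2927521/121 ≈ 24194.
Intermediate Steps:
C(I, B) = (4 + I)/(B + I)
((C(2, 9) - 1*(-34)) + 121)**2 = (((4 + 2)/(9 + 2) - 1*(-34)) + 121)**2 = ((6/11 + 34) + 121)**2 = (380/11 + 121)**2 = (1711/11)**2 = 2927521/121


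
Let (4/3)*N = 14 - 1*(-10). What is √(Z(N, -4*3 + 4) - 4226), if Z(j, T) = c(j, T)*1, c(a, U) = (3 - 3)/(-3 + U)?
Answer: I*√4226 ≈ 65.008*I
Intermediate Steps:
c(a, U) = 0 (c(a, U) = 0/(-3 + U) = 0)
N = 18 (N = 3*(14 - 1*(-10))/4 = 3*(14 + 10)/4 = (¾)*24 = 18)
Z(j, T) = 0 (Z(j, T) = 0*1 = 0)
√(Z(N, -4*3 + 4) - 4226) = √(0 - 4226) = √(-4226) = I*√4226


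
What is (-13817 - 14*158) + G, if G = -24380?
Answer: -40409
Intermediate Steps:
(-13817 - 14*158) + G = (-13817 - 14*158) - 24380 = (-13817 - 2212) - 24380 = -16029 - 24380 = -40409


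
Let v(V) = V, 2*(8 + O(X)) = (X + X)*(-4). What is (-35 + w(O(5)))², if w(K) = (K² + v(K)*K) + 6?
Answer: 2368521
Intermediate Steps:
O(X) = -8 - 4*X (O(X) = -8 + ((X + X)*(-4))/2 = -8 + ((2*X)*(-4))/2 = -8 + (-8*X)/2 = -8 - 4*X)
w(K) = 6 + 2*K² (w(K) = (K² + K*K) + 6 = (K² + K²) + 6 = 2*K² + 6 = 6 + 2*K²)
(-35 + w(O(5)))² = (-35 + (6 + 2*(-8 - 4*5)²))² = (-35 + (6 + 2*(-8 - 20)²))² = (-35 + (6 + 2*(-28)²))² = (-35 + (6 + 2*784))² = (-35 + (6 + 1568))² = (-35 + 1574)² = 1539² = 2368521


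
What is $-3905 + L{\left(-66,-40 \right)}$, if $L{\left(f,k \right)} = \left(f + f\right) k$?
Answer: $1375$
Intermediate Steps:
$L{\left(f,k \right)} = 2 f k$
$-3905 + L{\left(-66,-40 \right)} = -3905 + 2 \left(-66\right) \left(-40\right) = -3905 + 5280 = 1375$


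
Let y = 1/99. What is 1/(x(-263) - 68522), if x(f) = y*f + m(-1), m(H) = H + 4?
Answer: -99/6783644 ≈ -1.4594e-5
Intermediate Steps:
m(H) = 4 + H
y = 1/99 ≈ 0.010101
x(f) = 3 + f/99 (x(f) = f/99 + (4 - 1) = f/99 + 3 = 3 + f/99)
1/(x(-263) - 68522) = 1/((3 + (1/99)*(-263)) - 68522) = 1/((3 - 263/99) - 68522) = 1/(34/99 - 68522) = 1/(-6783644/99) = -99/6783644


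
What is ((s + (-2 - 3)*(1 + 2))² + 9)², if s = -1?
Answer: 70225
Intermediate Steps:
((s + (-2 - 3)*(1 + 2))² + 9)² = ((-1 + (-2 - 3)*(1 + 2))² + 9)² = ((-1 - 5*3)² + 9)² = ((-1 - 15)² + 9)² = ((-16)² + 9)² = (256 + 9)² = 265² = 70225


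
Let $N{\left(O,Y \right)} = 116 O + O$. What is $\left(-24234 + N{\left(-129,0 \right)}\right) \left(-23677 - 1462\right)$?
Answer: $988641453$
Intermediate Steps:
$N{\left(O,Y \right)} = 117 O$
$\left(-24234 + N{\left(-129,0 \right)}\right) \left(-23677 - 1462\right) = \left(-24234 + 117 \left(-129\right)\right) \left(-23677 - 1462\right) = \left(-24234 - 15093\right) \left(-25139\right) = \left(-39327\right) \left(-25139\right) = 988641453$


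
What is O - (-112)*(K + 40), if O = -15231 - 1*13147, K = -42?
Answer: -28602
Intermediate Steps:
O = -28378 (O = -15231 - 13147 = -28378)
O - (-112)*(K + 40) = -28378 - (-112)*(-42 + 40) = -28378 - (-112)*(-2) = -28378 - 1*224 = -28378 - 224 = -28602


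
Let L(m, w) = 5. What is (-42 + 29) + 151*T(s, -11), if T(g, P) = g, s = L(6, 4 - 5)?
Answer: 742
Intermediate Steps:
s = 5
(-42 + 29) + 151*T(s, -11) = (-42 + 29) + 151*5 = -13 + 755 = 742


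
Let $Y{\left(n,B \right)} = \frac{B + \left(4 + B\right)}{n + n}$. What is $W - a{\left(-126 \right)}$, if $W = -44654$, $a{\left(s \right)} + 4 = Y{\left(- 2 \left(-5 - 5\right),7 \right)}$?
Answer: $- \frac{893009}{20} \approx -44650.0$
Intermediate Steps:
$Y{\left(n,B \right)} = \frac{4 + 2 B}{2 n}$
$a{\left(s \right)} = - \frac{71}{20}$ ($a{\left(s \right)} = -4 + \frac{2 + 7}{\left(-2\right) \left(-5 - 5\right)} = -4 + \frac{1}{\left(-2\right) \left(-10\right)} 9 = -4 + \frac{1}{20} \cdot 9 = -4 + \frac{9}{20} = - \frac{71}{20}$)
$W - a{\left(-126 \right)} = -44654 - - \frac{71}{20} = -44654 + \frac{71}{20} = - \frac{893009}{20}$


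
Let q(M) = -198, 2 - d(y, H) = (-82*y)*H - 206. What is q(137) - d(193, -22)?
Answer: 347766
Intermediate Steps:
d(y, H) = 208 + 82*H*y (d(y, H) = 2 - ((-82*y)*H - 206) = 2 - (-82*H*y - 206) = 2 - (-206 - 82*H*y) = 2 + (206 + 82*H*y) = 208 + 82*H*y)
q(137) - d(193, -22) = -198 - (208 + 82*(-22)*193) = -198 - (208 - 348172) = -198 - 1*(-347964) = -198 + 347964 = 347766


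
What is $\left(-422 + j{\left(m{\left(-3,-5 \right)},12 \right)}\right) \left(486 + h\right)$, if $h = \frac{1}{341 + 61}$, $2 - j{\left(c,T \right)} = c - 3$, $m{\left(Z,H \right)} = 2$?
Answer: $- \frac{81861287}{402} \approx -2.0364 \cdot 10^{5}$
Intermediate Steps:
$j{\left(c,T \right)} = 5 - c$ ($j{\left(c,T \right)} = 2 - \left(c - 3\right) = 2 - \left(-3 + c\right) = 5 - c$)
$h = \frac{1}{402} \approx 0.0024876$
$\left(-422 + j{\left(m{\left(-3,-5 \right)},12 \right)}\right) \left(486 + h\right) = \left(-422 + \left(5 - 2\right)\right) \left(486 + \frac{1}{402}\right) = \left(-422 + \left(5 - 2\right)\right) \frac{195373}{402} = \left(-422 + 3\right) \frac{195373}{402} = \left(-419\right) \frac{195373}{402} = - \frac{81861287}{402}$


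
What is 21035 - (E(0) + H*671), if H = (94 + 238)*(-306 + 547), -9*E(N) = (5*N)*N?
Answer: -53667017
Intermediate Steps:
E(N) = -5*N**2/9 (E(N) = -5*N*N/9 = -5*N**2/9)
H = 80012 (H = 332*241 = 80012)
21035 - (E(0) + H*671) = 21035 - (-5/9*0**2 + 80012*671) = 21035 - (-5/9*0 + 53688052) = 21035 - (0 + 53688052) = 21035 - 1*53688052 = 21035 - 53688052 = -53667017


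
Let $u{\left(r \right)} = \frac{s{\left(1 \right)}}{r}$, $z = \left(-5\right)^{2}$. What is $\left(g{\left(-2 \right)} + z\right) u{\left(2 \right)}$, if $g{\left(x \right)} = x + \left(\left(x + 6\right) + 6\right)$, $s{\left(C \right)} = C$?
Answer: $\frac{33}{2} \approx 16.5$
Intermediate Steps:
$z = 25$
$u{\left(r \right)} = \frac{1}{r}$ ($u{\left(r \right)} = 1 \frac{1}{r} = \frac{1}{r}$)
$g{\left(x \right)} = 12 + 2 x$ ($g{\left(x \right)} = x + \left(\left(6 + x\right) + 6\right) = x + \left(12 + x\right) = 12 + 2 x$)
$\left(g{\left(-2 \right)} + z\right) u{\left(2 \right)} = \frac{\left(12 + 2 \left(-2\right)\right) + 25}{2} = \left(\left(12 - 4\right) + 25\right) \frac{1}{2} = \left(8 + 25\right) \frac{1}{2} = 33 \cdot \frac{1}{2} = \frac{33}{2}$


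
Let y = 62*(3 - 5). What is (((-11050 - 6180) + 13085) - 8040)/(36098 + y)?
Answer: -12185/35974 ≈ -0.33872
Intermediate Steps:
y = -124 (y = 62*(-2) = -124)
(((-11050 - 6180) + 13085) - 8040)/(36098 + y) = (((-11050 - 6180) + 13085) - 8040)/(36098 - 124) = ((-17230 + 13085) - 8040)/35974 = (-4145 - 8040)*(1/35974) = -12185*1/35974 = -12185/35974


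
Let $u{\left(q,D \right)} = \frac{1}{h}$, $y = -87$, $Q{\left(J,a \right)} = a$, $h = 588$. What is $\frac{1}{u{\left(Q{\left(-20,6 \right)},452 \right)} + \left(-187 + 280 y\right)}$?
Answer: $- \frac{588}{14433635} \approx -4.0738 \cdot 10^{-5}$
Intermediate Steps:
$u{\left(q,D \right)} = \frac{1}{588}$
$\frac{1}{u{\left(Q{\left(-20,6 \right)},452 \right)} + \left(-187 + 280 y\right)} = \frac{1}{\frac{1}{588} + \left(-187 + 280 \left(-87\right)\right)} = \frac{1}{\frac{1}{588} - 24547} = \frac{1}{- \frac{14433635}{588}} = - \frac{588}{14433635}$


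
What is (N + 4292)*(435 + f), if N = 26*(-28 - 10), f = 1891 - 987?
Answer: 4424056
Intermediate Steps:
f = 904
N = -988 (N = 26*(-38) = -988)
(N + 4292)*(435 + f) = (-988 + 4292)*(435 + 904) = 3304*1339 = 4424056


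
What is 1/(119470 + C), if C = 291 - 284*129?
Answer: 1/83125 ≈ 1.2030e-5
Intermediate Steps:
C = -36345 (C = 291 - 36636 = -36345)
1/(119470 + C) = 1/(119470 - 36345) = 1/83125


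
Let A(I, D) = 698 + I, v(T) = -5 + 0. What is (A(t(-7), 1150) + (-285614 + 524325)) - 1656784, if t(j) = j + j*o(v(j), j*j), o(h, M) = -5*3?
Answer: -1417277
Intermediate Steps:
v(T) = -5
o(h, M) = -15
t(j) = -14*j (t(j) = j + j*(-15) = j - 15*j = -14*j)
(A(t(-7), 1150) + (-285614 + 524325)) - 1656784 = ((698 - 14*(-7)) + (-285614 + 524325)) - 1656784 = ((698 + 98) + 238711) - 1656784 = (796 + 238711) - 1656784 = 239507 - 1656784 = -1417277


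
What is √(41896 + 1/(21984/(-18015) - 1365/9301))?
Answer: √244250159640360472599/76354553 ≈ 204.68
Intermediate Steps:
√(41896 + 1/(21984/(-18015) - 1365/9301)) = √(41896 + 1/(21984*(-1/18015) - 1365*1/9301)) = √(41896 + 1/(-7328/6005 - 1365/9301)) = √(41896 + 1/(-76354553/55852505)) = √(41896 - 55852505/76354553) = √(3198894499983/76354553) = √244250159640360472599/76354553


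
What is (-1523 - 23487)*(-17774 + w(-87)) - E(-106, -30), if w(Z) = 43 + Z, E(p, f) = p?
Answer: 445628286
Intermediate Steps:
(-1523 - 23487)*(-17774 + w(-87)) - E(-106, -30) = (-1523 - 23487)*(-17774 + (43 - 87)) - 1*(-106) = -25010*(-17774 - 44) + 106 = -25010*(-17818) + 106 = 445628180 + 106 = 445628286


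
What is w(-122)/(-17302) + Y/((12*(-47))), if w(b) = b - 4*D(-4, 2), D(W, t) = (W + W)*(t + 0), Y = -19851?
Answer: 57249119/1626388 ≈ 35.200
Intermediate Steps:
D(W, t) = 2*W*t (D(W, t) = (2*W)*t = 2*W*t)
w(b) = 64 + b (w(b) = b - 8*(-4)*2 = b - 4*(-16) = b + 64 = 64 + b)
w(-122)/(-17302) + Y/((12*(-47))) = (64 - 122)/(-17302) - 19851/(12*(-47)) = -58*(-1/17302) - 19851/(-564) = 29/8651 - 19851*(-1/564) = 29/8651 + 6617/188 = 57249119/1626388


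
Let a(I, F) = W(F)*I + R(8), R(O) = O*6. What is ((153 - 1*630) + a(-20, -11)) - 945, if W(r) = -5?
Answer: -1274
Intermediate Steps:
R(O) = 6*O
a(I, F) = 48 - 5*I (a(I, F) = -5*I + 6*8 = -5*I + 48 = 48 - 5*I)
((153 - 1*630) + a(-20, -11)) - 945 = ((153 - 1*630) + (48 - 5*(-20))) - 945 = ((153 - 630) + (48 + 100)) - 945 = (-477 + 148) - 945 = -329 - 945 = -1274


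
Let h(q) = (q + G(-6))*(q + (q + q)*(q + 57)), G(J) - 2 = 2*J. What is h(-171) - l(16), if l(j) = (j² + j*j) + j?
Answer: -7026405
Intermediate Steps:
G(J) = 2 + 2*J
l(j) = j + 2*j² (l(j) = (j² + j²) + j = 2*j² + j = j + 2*j²)
h(q) = (-10 + q)*(q + 2*q*(57 + q)) (h(q) = (q + (2 + 2*(-6)))*(q + (q + q)*(q + 57)) = (q + (2 - 12))*(q + (2*q)*(57 + q)) = (q - 10)*(q + 2*q*(57 + q)) = (-10 + q)*(q + 2*q*(57 + q)))
h(-171) - l(16) = -171*(-1150 + 2*(-171)² + 95*(-171)) - 16*(1 + 2*16) = -171*(-1150 + 2*29241 - 16245) - 16*(1 + 32) = -171*(-1150 + 58482 - 16245) - 16*33 = -171*41087 - 1*528 = -7025877 - 528 = -7026405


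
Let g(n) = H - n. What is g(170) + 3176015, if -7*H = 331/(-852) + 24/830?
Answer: 1122915293263/353580 ≈ 3.1758e+6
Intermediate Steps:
H = 18163/353580 (H = -(331/(-852) + 24/830)/7 = -(331*(-1/852) + 24*(1/830))/7 = -(-331/852 + 12/415)/7 = -⅐*(-127141/353580) = 18163/353580 ≈ 0.051369)
g(n) = 18163/353580 - n
g(170) + 3176015 = (18163/353580 - 1*170) + 3176015 = (18163/353580 - 170) + 3176015 = -60090437/353580 + 3176015 = 1122915293263/353580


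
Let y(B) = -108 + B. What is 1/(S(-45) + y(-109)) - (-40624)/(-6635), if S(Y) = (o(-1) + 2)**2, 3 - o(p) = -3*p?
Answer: -8659547/1413255 ≈ -6.1274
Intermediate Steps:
o(p) = 3 + 3*p (o(p) = 3 - (-3)*p = 3 + 3*p)
S(Y) = 4 (S(Y) = ((3 + 3*(-1)) + 2)**2 = ((3 - 3) + 2)**2 = (0 + 2)**2 = 2**2 = 4)
1/(S(-45) + y(-109)) - (-40624)/(-6635) = 1/(4 + (-108 - 109)) - (-40624)/(-6635) = 1/(4 - 217) - (-40624)*(-1)/6635 = 1/(-213) - 1*40624/6635 = -1/213 - 40624/6635 = -8659547/1413255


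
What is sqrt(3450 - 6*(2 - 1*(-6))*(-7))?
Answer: sqrt(3786) ≈ 61.530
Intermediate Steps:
sqrt(3450 - 6*(2 - 1*(-6))*(-7)) = sqrt(3450 - 6*(2 + 6)*(-7)) = sqrt(3450 - 6*8*(-7)) = sqrt(3450 - 48*(-7)) = sqrt(3450 + 336) = sqrt(3786)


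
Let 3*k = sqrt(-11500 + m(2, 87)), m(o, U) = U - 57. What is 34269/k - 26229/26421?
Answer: -8743/8807 - 102807*I*sqrt(11470)/11470 ≈ -0.99273 - 959.93*I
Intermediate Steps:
m(o, U) = -57 + U
k = I*sqrt(11470)/3 (k = sqrt(-11500 + (-57 + 87))/3 = sqrt(-11500 + 30)/3 = sqrt(-11470)/3 = (I*sqrt(11470))/3 = I*sqrt(11470)/3 ≈ 35.699*I)
34269/k - 26229/26421 = 34269/((I*sqrt(11470)/3)) - 26229/26421 = 34269*(-3*I*sqrt(11470)/11470) - 26229*1/26421 = -102807*I*sqrt(11470)/11470 - 8743/8807 = -8743/8807 - 102807*I*sqrt(11470)/11470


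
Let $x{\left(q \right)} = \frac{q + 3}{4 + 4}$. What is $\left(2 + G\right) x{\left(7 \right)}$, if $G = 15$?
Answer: $\frac{85}{4} \approx 21.25$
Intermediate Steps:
$x{\left(q \right)} = \frac{3}{8} + \frac{q}{8}$ ($x{\left(q \right)} = \frac{3 + q}{8} = \left(3 + q\right) \frac{1}{8} = \frac{3}{8} + \frac{q}{8}$)
$\left(2 + G\right) x{\left(7 \right)} = \left(2 + 15\right) \left(\frac{3}{8} + \frac{1}{8} \cdot 7\right) = 17 \left(\frac{3}{8} + \frac{7}{8}\right) = 17 \cdot \frac{5}{4} = \frac{85}{4}$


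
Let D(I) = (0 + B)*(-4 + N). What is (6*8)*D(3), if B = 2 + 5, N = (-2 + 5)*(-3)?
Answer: -4368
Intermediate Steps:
N = -9 (N = 3*(-3) = -9)
B = 7
D(I) = -91 (D(I) = (0 + 7)*(-4 - 9) = 7*(-13) = -91)
(6*8)*D(3) = (6*8)*(-91) = 48*(-91) = -4368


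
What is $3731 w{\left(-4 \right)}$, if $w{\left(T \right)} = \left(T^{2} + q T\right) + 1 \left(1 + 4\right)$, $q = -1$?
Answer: $93275$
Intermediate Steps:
$w{\left(T \right)} = 5 + T^{2} - T$ ($w{\left(T \right)} = \left(T^{2} - T\right) + 1 \left(1 + 4\right) = \left(T^{2} - T\right) + 1 \cdot 5 = \left(T^{2} - T\right) + 5 = 5 + T^{2} - T$)
$3731 w{\left(-4 \right)} = 3731 \left(5 + \left(-4\right)^{2} - -4\right) = 3731 \left(5 + 16 + 4\right) = 3731 \cdot 25 = 93275$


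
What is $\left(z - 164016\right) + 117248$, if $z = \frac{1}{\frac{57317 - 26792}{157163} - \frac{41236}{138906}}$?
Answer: $- \frac{52406691697951}{1120333909} \approx -46778.0$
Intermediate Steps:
$z = - \frac{10915441839}{1120333909}$ ($z = \frac{1}{30525 \cdot \frac{1}{157163} - \frac{20618}{69453}} = \frac{1}{\frac{30525}{157163} - \frac{20618}{69453}} = \frac{1}{- \frac{1120333909}{10915441839}} = - \frac{10915441839}{1120333909} \approx -9.743$)
$\left(z - 164016\right) + 117248 = \left(- \frac{10915441839}{1120333909} - 164016\right) + 117248 = - \frac{183763601860383}{1120333909} + 117248 = - \frac{52406691697951}{1120333909}$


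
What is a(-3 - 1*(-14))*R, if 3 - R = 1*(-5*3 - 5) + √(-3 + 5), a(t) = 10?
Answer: 230 - 10*√2 ≈ 215.86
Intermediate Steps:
R = 23 - √2 (R = 3 - (1*(-5*3 - 5) + √(-3 + 5)) = 3 - (1*(-15 - 5) + √2) = 3 - (1*(-20) + √2) = 3 - (-20 + √2) = 3 + (20 - √2) = 23 - √2 ≈ 21.586)
a(-3 - 1*(-14))*R = 10*(23 - √2) = 230 - 10*√2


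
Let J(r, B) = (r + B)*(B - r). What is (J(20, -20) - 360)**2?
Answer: 129600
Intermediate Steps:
J(r, B) = (B + r)*(B - r)
(J(20, -20) - 360)**2 = (((-20)**2 - 1*20**2) - 360)**2 = ((400 - 1*400) - 360)**2 = ((400 - 400) - 360)**2 = (0 - 360)**2 = (-360)**2 = 129600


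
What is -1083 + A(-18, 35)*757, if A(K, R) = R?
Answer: 25412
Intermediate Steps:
-1083 + A(-18, 35)*757 = -1083 + 35*757 = -1083 + 26495 = 25412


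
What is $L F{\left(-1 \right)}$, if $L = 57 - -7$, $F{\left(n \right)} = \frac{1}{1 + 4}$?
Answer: $\frac{64}{5} \approx 12.8$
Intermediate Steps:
$F{\left(n \right)} = \frac{1}{5}$
$L = 64$ ($L = 57 + 7 = 64$)
$L F{\left(-1 \right)} = 64 \cdot \frac{1}{5} = \frac{64}{5}$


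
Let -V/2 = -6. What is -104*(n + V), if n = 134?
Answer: -15184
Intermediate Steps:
V = 12 (V = -2*(-6) = 12)
-104*(n + V) = -104*(134 + 12) = -104*146 = -15184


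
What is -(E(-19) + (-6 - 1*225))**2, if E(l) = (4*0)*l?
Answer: -53361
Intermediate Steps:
E(l) = 0 (E(l) = 0*l = 0)
-(E(-19) + (-6 - 1*225))**2 = -(0 + (-6 - 1*225))**2 = -(0 + (-6 - 225))**2 = -(0 - 231)**2 = -1*(-231)**2 = -1*53361 = -53361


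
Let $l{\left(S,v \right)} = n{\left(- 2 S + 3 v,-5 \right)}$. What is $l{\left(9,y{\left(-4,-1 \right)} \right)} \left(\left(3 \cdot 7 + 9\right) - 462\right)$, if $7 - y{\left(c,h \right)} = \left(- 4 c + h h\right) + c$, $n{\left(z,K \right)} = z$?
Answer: $15552$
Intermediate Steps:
$y{\left(c,h \right)} = 7 - h^{2} + 3 c$ ($y{\left(c,h \right)} = 7 - \left(\left(- 4 c + h h\right) + c\right) = 7 - \left(\left(- 4 c + h^{2}\right) + c\right) = 7 - \left(\left(h^{2} - 4 c\right) + c\right) = 7 - \left(h^{2} - 3 c\right) = 7 + \left(- h^{2} + 3 c\right) = 7 - h^{2} + 3 c$)
$l{\left(S,v \right)} = - 2 S + 3 v$
$l{\left(9,y{\left(-4,-1 \right)} \right)} \left(\left(3 \cdot 7 + 9\right) - 462\right) = \left(\left(-2\right) 9 + 3 \left(7 - \left(-1\right)^{2} + 3 \left(-4\right)\right)\right) \left(\left(3 \cdot 7 + 9\right) - 462\right) = \left(-18 + 3 \left(7 - 1 - 12\right)\right) \left(\left(21 + 9\right) - 462\right) = \left(-18 + 3 \left(7 - 1 - 12\right)\right) \left(30 - 462\right) = \left(-18 + 3 \left(-6\right)\right) \left(-432\right) = \left(-18 - 18\right) \left(-432\right) = \left(-36\right) \left(-432\right) = 15552$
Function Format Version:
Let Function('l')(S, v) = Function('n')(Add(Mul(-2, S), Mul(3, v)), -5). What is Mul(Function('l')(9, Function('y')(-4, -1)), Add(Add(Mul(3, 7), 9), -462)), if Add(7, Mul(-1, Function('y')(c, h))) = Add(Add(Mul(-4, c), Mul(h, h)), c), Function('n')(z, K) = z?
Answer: 15552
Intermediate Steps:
Function('y')(c, h) = Add(7, Mul(-1, Pow(h, 2)), Mul(3, c)) (Function('y')(c, h) = Add(7, Mul(-1, Add(Add(Mul(-4, c), Mul(h, h)), c))) = Add(7, Mul(-1, Add(Add(Mul(-4, c), Pow(h, 2)), c))) = Add(7, Mul(-1, Add(Add(Pow(h, 2), Mul(-4, c)), c))) = Add(7, Mul(-1, Add(Pow(h, 2), Mul(-3, c)))) = Add(7, Add(Mul(-1, Pow(h, 2)), Mul(3, c))) = Add(7, Mul(-1, Pow(h, 2)), Mul(3, c)))
Function('l')(S, v) = Add(Mul(-2, S), Mul(3, v))
Mul(Function('l')(9, Function('y')(-4, -1)), Add(Add(Mul(3, 7), 9), -462)) = Mul(Add(Mul(-2, 9), Mul(3, Add(7, Mul(-1, Pow(-1, 2)), Mul(3, -4)))), Add(Add(Mul(3, 7), 9), -462)) = Mul(Add(-18, Mul(3, Add(7, Mul(-1, 1), -12))), Add(Add(21, 9), -462)) = Mul(Add(-18, Mul(3, Add(7, -1, -12))), Add(30, -462)) = Mul(Add(-18, Mul(3, -6)), -432) = Mul(Add(-18, -18), -432) = Mul(-36, -432) = 15552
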